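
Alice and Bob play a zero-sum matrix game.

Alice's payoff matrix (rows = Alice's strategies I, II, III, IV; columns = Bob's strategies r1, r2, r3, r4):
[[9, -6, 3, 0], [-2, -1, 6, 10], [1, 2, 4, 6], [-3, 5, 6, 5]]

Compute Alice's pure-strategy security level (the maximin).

The worst-case payoff for each row is I: -6, II: -2, III: 1, IV: -3.
The best of these is 1.

1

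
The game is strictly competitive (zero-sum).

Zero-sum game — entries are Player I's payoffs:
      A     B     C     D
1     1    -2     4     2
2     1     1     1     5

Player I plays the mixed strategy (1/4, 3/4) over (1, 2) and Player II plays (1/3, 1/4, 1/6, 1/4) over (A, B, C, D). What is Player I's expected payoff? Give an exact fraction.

Against (1/3, 1/4, 1/6, 1/4), each row's expected payoff is 1: 1; 2: 2.
Taking the (1/4, 3/4)-weighted average: (1/4)·(1) + (3/4)·(2) = 7/4.

7/4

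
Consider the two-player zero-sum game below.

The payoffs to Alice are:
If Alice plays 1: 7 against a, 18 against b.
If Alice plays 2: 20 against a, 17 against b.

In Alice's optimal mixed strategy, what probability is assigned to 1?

3/14

Row minima are 7 and 17, so Alice's maximin is 17; column maxima are 20 and 18, so Bob's minimax is 18. These differ, so the equilibrium is in mixed strategies.
Let Alice play 1 with probability p. Bob is indifferent when 7p + 20(1−p) = 18p + 17(1−p), giving p = 3/14.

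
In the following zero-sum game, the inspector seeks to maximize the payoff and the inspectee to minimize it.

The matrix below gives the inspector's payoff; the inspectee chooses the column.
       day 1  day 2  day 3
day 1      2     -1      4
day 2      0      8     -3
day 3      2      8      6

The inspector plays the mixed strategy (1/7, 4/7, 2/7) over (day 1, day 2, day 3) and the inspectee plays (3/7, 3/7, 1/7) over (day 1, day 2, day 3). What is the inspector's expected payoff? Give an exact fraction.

163/49

Against (3/7, 3/7, 1/7), each row's expected payoff is day 1: 1; day 2: 3; day 3: 36/7.
Taking the (1/7, 4/7, 2/7)-weighted average: (1/7)·(1) + (4/7)·(3) + (2/7)·(36/7) = 163/49.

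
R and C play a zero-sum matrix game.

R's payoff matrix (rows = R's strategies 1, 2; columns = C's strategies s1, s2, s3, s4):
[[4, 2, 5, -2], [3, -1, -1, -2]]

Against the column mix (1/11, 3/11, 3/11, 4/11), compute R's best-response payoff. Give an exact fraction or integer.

1: (4)·(1/11) + (2)·(3/11) + (5)·(3/11) + (-2)·(4/11) = 17/11.
2: (3)·(1/11) + (-1)·(3/11) + (-1)·(3/11) + (-2)·(4/11) = -1.
The best pure response is 1 with expected payoff 17/11.

17/11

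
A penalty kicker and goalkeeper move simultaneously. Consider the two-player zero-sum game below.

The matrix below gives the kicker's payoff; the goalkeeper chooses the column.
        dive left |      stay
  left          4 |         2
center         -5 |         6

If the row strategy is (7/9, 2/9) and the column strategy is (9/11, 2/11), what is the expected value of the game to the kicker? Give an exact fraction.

214/99

Against (9/11, 2/11), each row's expected payoff is left: 40/11; center: -3.
Taking the (7/9, 2/9)-weighted average: (7/9)·(40/11) + (2/9)·(-3) = 214/99.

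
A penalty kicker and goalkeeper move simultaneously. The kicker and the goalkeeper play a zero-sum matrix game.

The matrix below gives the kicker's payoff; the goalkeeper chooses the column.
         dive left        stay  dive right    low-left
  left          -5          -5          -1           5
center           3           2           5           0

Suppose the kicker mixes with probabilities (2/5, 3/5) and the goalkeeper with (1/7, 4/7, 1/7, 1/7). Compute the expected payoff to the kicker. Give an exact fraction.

6/35

Against (1/7, 4/7, 1/7, 1/7), each row's expected payoff is left: -3; center: 16/7.
Taking the (2/5, 3/5)-weighted average: (2/5)·(-3) + (3/5)·(16/7) = 6/35.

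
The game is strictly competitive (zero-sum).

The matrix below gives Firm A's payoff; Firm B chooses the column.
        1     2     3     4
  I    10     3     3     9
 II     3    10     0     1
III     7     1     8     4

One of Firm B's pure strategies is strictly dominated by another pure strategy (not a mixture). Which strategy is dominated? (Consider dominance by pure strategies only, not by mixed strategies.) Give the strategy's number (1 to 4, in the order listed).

Firm B prefers columns that give Firm A less. Compare 1 with 4: 9 < 10, 1 < 3, 4 < 7.
So 4 strictly dominates 1 for Firm B; 1 is strictly dominated.

1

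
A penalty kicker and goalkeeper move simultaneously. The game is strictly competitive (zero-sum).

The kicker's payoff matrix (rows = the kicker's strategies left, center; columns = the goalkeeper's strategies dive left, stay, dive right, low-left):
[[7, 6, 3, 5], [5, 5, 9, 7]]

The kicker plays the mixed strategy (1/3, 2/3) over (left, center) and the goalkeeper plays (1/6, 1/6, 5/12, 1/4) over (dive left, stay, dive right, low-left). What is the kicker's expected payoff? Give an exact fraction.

19/3

Against (1/6, 1/6, 5/12, 1/4), each row's expected payoff is left: 14/3; center: 43/6.
Taking the (1/3, 2/3)-weighted average: (1/3)·(14/3) + (2/3)·(43/6) = 19/3.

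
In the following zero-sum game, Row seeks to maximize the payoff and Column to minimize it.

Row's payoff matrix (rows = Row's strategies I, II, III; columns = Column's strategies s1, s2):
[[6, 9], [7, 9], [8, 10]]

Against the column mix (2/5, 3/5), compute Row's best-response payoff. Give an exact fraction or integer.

46/5

I: (6)·(2/5) + (9)·(3/5) = 39/5.
II: (7)·(2/5) + (9)·(3/5) = 41/5.
III: (8)·(2/5) + (10)·(3/5) = 46/5.
The best pure response is III with expected payoff 46/5.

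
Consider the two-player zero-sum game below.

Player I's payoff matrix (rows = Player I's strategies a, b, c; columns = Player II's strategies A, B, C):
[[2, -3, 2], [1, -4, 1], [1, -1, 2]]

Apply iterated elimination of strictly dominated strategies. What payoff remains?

Row b is strictly dominated by row a (2>1, -3>-4, 2>1); eliminate b.
Column C is strictly dominated by B for Player II (-3<2, -1<2); eliminate C.
Column A is strictly dominated by B for Player II (-3<2, -1<1); eliminate A.
Row a is strictly dominated by row c (-1>-3); eliminate a.
Only (c, B) remains, with payoff -1.

-1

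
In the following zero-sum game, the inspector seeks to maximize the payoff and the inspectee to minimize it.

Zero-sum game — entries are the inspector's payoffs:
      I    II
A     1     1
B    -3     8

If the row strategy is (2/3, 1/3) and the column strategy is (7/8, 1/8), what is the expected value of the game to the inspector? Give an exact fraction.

Against (7/8, 1/8), each row's expected payoff is A: 1; B: -13/8.
Taking the (2/3, 1/3)-weighted average: (2/3)·(1) + (1/3)·(-13/8) = 1/8.

1/8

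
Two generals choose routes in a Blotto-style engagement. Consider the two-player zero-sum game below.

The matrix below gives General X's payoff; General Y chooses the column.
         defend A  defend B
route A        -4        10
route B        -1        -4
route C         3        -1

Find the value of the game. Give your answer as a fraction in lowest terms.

Row route B is strictly dominated by row route C, so General X never plays it.
The remaining 2×2 game on (route A, route C) × (defend A, defend B) has no saddle point. Let General X play route A with probability p; indifference gives −4p + 3(1−p) = 10p − (1−p), so p = 2/9.
Similarly General Y's optimal q on defend A is 11/18, and the value is -4·(11/18) + (10)·(7/18) = 13/9.

13/9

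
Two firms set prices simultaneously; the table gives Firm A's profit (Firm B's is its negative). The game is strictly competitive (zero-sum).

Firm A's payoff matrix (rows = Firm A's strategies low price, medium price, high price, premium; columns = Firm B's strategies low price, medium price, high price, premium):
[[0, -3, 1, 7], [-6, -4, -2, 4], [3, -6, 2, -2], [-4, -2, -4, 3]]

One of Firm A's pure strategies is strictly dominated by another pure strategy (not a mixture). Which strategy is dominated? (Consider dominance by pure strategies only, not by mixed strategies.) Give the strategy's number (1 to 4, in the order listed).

Compare medium price with low price: 0 > -6, -3 > -4, 1 > -2, 7 > 4.
So low price strictly dominates medium price for Firm A; medium price is strictly dominated.

2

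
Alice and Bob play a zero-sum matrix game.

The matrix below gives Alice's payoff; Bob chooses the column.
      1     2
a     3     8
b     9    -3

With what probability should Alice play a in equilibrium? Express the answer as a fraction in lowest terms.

Row minima are 3 and -3, so Alice's maximin is 3; column maxima are 9 and 8, so Bob's minimax is 8. These differ, so the equilibrium is in mixed strategies.
Let Alice play a with probability p. Bob is indifferent when 3p + 9(1−p) = 8p − 3(1−p), giving p = 12/17.

12/17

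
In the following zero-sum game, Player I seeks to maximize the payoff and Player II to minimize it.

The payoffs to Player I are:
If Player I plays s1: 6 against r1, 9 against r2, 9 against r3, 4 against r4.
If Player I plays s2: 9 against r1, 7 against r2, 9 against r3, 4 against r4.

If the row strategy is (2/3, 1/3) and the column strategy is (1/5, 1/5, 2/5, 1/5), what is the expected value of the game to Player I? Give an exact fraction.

Against (1/5, 1/5, 2/5, 1/5), each row's expected payoff is s1: 37/5; s2: 38/5.
Taking the (2/3, 1/3)-weighted average: (2/3)·(37/5) + (1/3)·(38/5) = 112/15.

112/15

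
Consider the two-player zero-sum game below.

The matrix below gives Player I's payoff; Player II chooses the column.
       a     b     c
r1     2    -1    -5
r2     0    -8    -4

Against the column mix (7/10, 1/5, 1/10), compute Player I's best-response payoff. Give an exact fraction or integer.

r1: (2)·(7/10) + (-1)·(1/5) + (-5)·(1/10) = 7/10.
r2: (0)·(7/10) + (-8)·(1/5) + (-4)·(1/10) = -2.
The best pure response is r1 with expected payoff 7/10.

7/10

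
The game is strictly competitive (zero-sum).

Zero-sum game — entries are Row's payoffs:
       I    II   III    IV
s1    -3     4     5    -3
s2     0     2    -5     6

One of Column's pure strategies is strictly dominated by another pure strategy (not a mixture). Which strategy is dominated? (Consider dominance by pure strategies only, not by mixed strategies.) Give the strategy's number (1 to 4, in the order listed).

Column prefers columns that give Row less. Compare II with I: -3 < 4, 0 < 2.
So I strictly dominates II for Column; II is strictly dominated.

2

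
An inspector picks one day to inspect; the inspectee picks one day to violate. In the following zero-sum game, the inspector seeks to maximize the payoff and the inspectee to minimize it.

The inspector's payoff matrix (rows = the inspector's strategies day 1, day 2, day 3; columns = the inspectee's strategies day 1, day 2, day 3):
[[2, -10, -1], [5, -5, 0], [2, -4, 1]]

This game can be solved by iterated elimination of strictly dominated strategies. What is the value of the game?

-4

Column day 3 is strictly dominated by day 2 for the inspectee (-10<-1, -5<0, -4<1); eliminate day 3.
Row day 1 is strictly dominated by row day 2 (5>2, -5>-10); eliminate day 1.
Column day 1 is strictly dominated by day 2 for the inspectee (-5<5, -4<2); eliminate day 1.
Row day 2 is strictly dominated by row day 3 (-4>-5); eliminate day 2.
Only (day 3, day 2) remains, with payoff -4.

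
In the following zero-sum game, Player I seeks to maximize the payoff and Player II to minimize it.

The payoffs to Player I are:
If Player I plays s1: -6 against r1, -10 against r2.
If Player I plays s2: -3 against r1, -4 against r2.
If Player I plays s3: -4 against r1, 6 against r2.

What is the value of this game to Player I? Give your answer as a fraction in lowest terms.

Row s1 is strictly dominated by row s2, so Player I never plays it.
The remaining 2×2 game on (s2, s3) × (r1, r2) has no saddle point. Let Player I play s2 with probability p; indifference gives −3p − 4(1−p) = −4p + 6(1−p), so p = 10/11.
Similarly Player II's optimal q on r1 is 10/11, and the value is -3·(10/11) + (-4)·(1/11) = -34/11.

-34/11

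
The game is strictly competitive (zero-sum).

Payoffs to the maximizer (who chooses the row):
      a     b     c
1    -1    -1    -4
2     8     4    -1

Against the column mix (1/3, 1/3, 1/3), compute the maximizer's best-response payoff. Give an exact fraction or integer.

11/3

1: (-1)·(1/3) + (-1)·(1/3) + (-4)·(1/3) = -2.
2: (8)·(1/3) + (4)·(1/3) + (-1)·(1/3) = 11/3.
The best pure response is 2 with expected payoff 11/3.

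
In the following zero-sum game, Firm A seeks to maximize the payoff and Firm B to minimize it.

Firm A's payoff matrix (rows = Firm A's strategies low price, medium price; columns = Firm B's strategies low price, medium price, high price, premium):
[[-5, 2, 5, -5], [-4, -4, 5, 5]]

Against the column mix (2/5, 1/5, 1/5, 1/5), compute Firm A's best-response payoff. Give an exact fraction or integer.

-2/5

low price: (-5)·(2/5) + (2)·(1/5) + (5)·(1/5) + (-5)·(1/5) = -8/5.
medium price: (-4)·(2/5) + (-4)·(1/5) + (5)·(1/5) + (5)·(1/5) = -2/5.
The best pure response is medium price with expected payoff -2/5.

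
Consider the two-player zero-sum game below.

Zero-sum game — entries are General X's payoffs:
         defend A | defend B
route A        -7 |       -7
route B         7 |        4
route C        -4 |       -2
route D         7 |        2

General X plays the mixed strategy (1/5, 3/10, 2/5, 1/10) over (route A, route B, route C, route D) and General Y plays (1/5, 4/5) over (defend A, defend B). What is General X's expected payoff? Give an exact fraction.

Against (1/5, 4/5), each row's expected payoff is route A: -7; route B: 23/5; route C: -12/5; route D: 3.
Taking the (1/5, 3/10, 2/5, 1/10)-weighted average: (1/5)·(-7) + (3/10)·(23/5) + (2/5)·(-12/5) + (1/10)·(3) = -17/25.

-17/25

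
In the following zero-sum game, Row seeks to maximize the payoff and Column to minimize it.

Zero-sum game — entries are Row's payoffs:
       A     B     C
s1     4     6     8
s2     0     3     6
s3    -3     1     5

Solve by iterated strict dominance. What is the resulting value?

Row s2 is strictly dominated by row s1 (4>0, 6>3, 8>6); eliminate s2.
Row s3 is strictly dominated by row s1 (4>-3, 6>1, 8>5); eliminate s3.
Column C is strictly dominated by A for Column (4<8); eliminate C.
Column B is strictly dominated by A for Column (4<6); eliminate B.
Only (s1, A) remains, with payoff 4.

4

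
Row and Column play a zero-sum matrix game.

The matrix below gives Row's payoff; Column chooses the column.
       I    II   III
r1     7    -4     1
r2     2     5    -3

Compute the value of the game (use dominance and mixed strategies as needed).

-7/13

Column I is strictly dominated by III for Column (it gives Row more in every row).
The remaining 2×2 game on (r1, r2) × (II, III) has no saddle point. Let Row play r1 with probability p; indifference gives −4p + 5(1−p) = p − 3(1−p), so p = 8/13.
Similarly Column's optimal q on II is 4/13, and the value is -4·(4/13) + (1)·(9/13) = -7/13.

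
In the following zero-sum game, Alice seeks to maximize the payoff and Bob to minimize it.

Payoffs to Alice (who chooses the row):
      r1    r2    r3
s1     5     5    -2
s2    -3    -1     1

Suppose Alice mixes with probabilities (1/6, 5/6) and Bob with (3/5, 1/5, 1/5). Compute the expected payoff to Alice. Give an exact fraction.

Against (3/5, 1/5, 1/5), each row's expected payoff is s1: 18/5; s2: -9/5.
Taking the (1/6, 5/6)-weighted average: (1/6)·(18/5) + (5/6)·(-9/5) = -9/10.

-9/10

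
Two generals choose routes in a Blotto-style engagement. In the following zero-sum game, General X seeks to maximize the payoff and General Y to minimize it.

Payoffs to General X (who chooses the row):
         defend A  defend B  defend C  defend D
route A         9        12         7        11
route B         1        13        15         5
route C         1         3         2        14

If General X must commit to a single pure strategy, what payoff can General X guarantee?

7

The worst-case payoff for each row is route A: 7, route B: 1, route C: 1.
The best of these is 7.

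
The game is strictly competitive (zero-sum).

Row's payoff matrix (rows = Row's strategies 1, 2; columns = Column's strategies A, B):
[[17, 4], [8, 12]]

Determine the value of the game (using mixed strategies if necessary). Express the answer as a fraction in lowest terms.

Row minima are 4 and 8, so Row's maximin is 8; column maxima are 17 and 12, so Column's minimax is 12. These differ, so the equilibrium is in mixed strategies.
Let Row play 1 with probability p. Column is indifferent when 17p + 8(1−p) = 4p + 12(1−p), giving p = 4/17.
Let Column play A with probability q. Row is indifferent when 17q + 4(1−q) = 8q + 12(1−q), giving q = 8/17.
The value is 17·(8/17) + (4)·(9/17) = 172/17.

172/17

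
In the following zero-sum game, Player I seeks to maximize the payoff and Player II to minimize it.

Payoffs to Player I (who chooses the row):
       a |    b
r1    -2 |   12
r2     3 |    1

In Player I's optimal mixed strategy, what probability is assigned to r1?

1/8

Row minima are -2 and 1, so Player I's maximin is 1; column maxima are 3 and 12, so Player II's minimax is 3. These differ, so the equilibrium is in mixed strategies.
Let Player I play r1 with probability p. Player II is indifferent when −2p + 3(1−p) = 12p + (1−p), giving p = 1/8.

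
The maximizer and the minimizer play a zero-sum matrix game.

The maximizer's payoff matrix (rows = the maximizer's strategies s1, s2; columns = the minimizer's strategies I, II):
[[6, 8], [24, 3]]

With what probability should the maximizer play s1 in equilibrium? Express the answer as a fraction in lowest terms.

21/23

Row minima are 6 and 3, so the maximizer's maximin is 6; column maxima are 24 and 8, so the minimizer's minimax is 8. These differ, so the equilibrium is in mixed strategies.
Let the maximizer play s1 with probability p. The minimizer is indifferent when 6p + 24(1−p) = 8p + 3(1−p), giving p = 21/23.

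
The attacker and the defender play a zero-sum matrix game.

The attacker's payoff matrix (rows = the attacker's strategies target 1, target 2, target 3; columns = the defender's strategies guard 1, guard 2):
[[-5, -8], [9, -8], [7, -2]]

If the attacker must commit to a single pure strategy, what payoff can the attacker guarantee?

The worst-case payoff for each row is target 1: -8, target 2: -8, target 3: -2.
The best of these is -2.

-2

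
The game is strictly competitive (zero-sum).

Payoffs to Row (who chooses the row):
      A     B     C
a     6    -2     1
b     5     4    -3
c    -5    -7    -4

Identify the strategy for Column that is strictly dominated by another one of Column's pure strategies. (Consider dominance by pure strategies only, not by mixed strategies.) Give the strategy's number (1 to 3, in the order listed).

Column prefers columns that give Row less. Compare A with B: -2 < 6, 4 < 5, -7 < -5.
So B strictly dominates A for Column; A is strictly dominated.

1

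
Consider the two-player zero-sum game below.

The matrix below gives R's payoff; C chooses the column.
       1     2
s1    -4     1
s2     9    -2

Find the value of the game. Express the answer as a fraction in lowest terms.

Row minima are -4 and -2, so R's maximin is -2; column maxima are 9 and 1, so C's minimax is 1. These differ, so the equilibrium is in mixed strategies.
Let R play s1 with probability p. C is indifferent when −4p + 9(1−p) = p − 2(1−p), giving p = 11/16.
Let C play 1 with probability q. R is indifferent when −4q + (1−q) = 9q − 2(1−q), giving q = 3/16.
The value is -4·(3/16) + (1)·(13/16) = 1/16.

1/16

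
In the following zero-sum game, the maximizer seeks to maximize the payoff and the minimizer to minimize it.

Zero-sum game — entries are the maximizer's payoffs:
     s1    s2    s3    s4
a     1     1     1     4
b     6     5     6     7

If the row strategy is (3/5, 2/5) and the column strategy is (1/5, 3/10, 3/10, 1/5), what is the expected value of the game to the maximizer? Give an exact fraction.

Against (1/5, 3/10, 3/10, 1/5), each row's expected payoff is a: 8/5; b: 59/10.
Taking the (3/5, 2/5)-weighted average: (3/5)·(8/5) + (2/5)·(59/10) = 83/25.

83/25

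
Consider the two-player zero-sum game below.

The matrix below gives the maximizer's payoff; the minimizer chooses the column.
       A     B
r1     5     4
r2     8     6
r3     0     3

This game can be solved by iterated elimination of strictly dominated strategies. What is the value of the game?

Row r3 is strictly dominated by row r1 (5>0, 4>3); eliminate r3.
Column A is strictly dominated by B for the minimizer (4<5, 6<8); eliminate A.
Row r1 is strictly dominated by row r2 (6>4); eliminate r1.
Only (r2, B) remains, with payoff 6.

6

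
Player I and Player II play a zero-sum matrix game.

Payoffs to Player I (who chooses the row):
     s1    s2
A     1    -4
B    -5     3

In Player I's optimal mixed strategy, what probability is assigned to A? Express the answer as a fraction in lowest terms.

8/13

Row minima are -4 and -5, so Player I's maximin is -4; column maxima are 1 and 3, so Player II's minimax is 1. These differ, so the equilibrium is in mixed strategies.
Let Player I play A with probability p. Player II is indifferent when p − 5(1−p) = −4p + 3(1−p), giving p = 8/13.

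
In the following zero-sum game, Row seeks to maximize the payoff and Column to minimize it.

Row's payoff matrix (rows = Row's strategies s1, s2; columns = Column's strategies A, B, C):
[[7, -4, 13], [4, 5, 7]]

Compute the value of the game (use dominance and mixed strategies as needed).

Column C is strictly dominated by A for Column (it gives Row more in every row).
The remaining 2×2 game on (s1, s2) × (A, B) has no saddle point. Let Row play s1 with probability p; indifference gives 7p + 4(1−p) = −4p + 5(1−p), so p = 1/12.
Similarly Column's optimal q on A is 3/4, and the value is 7·(3/4) + (-4)·(1/4) = 17/4.

17/4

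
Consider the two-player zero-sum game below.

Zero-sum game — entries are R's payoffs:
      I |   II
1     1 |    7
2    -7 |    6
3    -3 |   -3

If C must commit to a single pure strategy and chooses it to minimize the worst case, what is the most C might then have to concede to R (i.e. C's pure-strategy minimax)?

1

The worst case (largest entry) in each column is I: 1, II: 7.
The best (smallest) of these is 1.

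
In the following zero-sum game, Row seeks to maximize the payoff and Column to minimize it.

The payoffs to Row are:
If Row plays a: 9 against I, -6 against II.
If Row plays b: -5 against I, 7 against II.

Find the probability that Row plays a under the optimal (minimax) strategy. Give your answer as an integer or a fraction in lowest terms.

Row minima are -6 and -5, so Row's maximin is -5; column maxima are 9 and 7, so Column's minimax is 7. These differ, so the equilibrium is in mixed strategies.
Let Row play a with probability p. Column is indifferent when 9p − 5(1−p) = −6p + 7(1−p), giving p = 4/9.

4/9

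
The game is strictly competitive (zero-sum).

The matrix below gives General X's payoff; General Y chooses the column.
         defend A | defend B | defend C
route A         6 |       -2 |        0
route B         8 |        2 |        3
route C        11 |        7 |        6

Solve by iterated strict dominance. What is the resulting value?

Row route B is strictly dominated by row route C (11>8, 7>2, 6>3); eliminate route B.
Row route A is strictly dominated by row route C (11>6, 7>-2, 6>0); eliminate route A.
Column defend A is strictly dominated by defend B for General Y (7<11); eliminate defend A.
Column defend B is strictly dominated by defend C for General Y (6<7); eliminate defend B.
Only (route C, defend C) remains, with payoff 6.

6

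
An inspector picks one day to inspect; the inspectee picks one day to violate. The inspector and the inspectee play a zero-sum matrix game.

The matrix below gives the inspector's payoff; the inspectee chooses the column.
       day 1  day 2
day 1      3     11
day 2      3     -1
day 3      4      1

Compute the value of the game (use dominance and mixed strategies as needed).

Row day 2 is strictly dominated by row day 3, so the inspector never plays it.
The remaining 2×2 game on (day 1, day 3) × (day 1, day 2) has no saddle point. Let the inspector play day 1 with probability p; indifference gives 3p + 4(1−p) = 11p + (1−p), so p = 3/11.
Similarly the inspectee's optimal q on day 1 is 10/11, and the value is 3·(10/11) + (11)·(1/11) = 41/11.

41/11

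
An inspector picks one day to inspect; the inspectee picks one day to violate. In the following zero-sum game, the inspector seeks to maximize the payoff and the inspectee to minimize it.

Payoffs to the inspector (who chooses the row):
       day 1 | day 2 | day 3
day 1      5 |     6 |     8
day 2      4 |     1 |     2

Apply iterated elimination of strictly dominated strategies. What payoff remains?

Row day 2 is strictly dominated by row day 1 (5>4, 6>1, 8>2); eliminate day 2.
Column day 2 is strictly dominated by day 1 for the inspectee (5<6); eliminate day 2.
Column day 3 is strictly dominated by day 1 for the inspectee (5<8); eliminate day 3.
Only (day 1, day 1) remains, with payoff 5.

5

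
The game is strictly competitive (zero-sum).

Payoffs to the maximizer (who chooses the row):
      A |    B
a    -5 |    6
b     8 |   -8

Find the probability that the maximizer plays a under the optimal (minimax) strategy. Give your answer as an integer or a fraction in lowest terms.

Row minima are -5 and -8, so the maximizer's maximin is -5; column maxima are 8 and 6, so the minimizer's minimax is 6. These differ, so the equilibrium is in mixed strategies.
Let the maximizer play a with probability p. The minimizer is indifferent when −5p + 8(1−p) = 6p − 8(1−p), giving p = 16/27.

16/27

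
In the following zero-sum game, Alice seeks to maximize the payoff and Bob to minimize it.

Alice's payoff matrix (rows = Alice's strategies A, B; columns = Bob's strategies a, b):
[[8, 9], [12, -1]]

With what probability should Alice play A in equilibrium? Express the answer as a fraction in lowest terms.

Row minima are 8 and -1, so Alice's maximin is 8; column maxima are 12 and 9, so Bob's minimax is 9. These differ, so the equilibrium is in mixed strategies.
Let Alice play A with probability p. Bob is indifferent when 8p + 12(1−p) = 9p − (1−p), giving p = 13/14.

13/14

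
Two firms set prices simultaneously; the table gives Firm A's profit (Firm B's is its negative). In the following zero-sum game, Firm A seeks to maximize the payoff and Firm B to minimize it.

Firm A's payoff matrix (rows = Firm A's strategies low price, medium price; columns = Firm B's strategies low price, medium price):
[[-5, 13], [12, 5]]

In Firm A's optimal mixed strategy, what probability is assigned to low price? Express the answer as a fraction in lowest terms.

7/25

Row minima are -5 and 5, so Firm A's maximin is 5; column maxima are 12 and 13, so Firm B's minimax is 12. These differ, so the equilibrium is in mixed strategies.
Let Firm A play low price with probability p. Firm B is indifferent when −5p + 12(1−p) = 13p + 5(1−p), giving p = 7/25.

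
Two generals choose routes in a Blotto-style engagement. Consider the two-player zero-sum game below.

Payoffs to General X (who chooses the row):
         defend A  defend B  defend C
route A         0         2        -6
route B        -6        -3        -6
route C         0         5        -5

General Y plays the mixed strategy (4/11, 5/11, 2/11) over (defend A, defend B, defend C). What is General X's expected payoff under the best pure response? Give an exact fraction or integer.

route A: (0)·(4/11) + (2)·(5/11) + (-6)·(2/11) = -2/11.
route B: (-6)·(4/11) + (-3)·(5/11) + (-6)·(2/11) = -51/11.
route C: (0)·(4/11) + (5)·(5/11) + (-5)·(2/11) = 15/11.
The best pure response is route C with expected payoff 15/11.

15/11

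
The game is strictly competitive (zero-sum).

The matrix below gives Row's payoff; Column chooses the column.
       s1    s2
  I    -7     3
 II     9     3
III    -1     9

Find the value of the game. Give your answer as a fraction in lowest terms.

Row I is strictly dominated by row III, so Row never plays it.
The remaining 2×2 game on (II, III) × (s1, s2) has no saddle point. Let Row play II with probability p; indifference gives 9p − (1−p) = 3p + 9(1−p), so p = 5/8.
Similarly Column's optimal q on s1 is 3/8, and the value is 9·(3/8) + (3)·(5/8) = 21/4.

21/4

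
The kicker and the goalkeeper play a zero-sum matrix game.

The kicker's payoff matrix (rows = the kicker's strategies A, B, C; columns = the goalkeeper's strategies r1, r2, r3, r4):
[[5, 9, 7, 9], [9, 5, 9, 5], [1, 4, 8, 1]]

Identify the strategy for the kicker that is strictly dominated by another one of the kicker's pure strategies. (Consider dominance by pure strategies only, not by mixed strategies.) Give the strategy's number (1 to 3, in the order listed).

3

Compare C with B: 9 > 1, 5 > 4, 9 > 8, 5 > 1.
So B strictly dominates C for the kicker; C is strictly dominated.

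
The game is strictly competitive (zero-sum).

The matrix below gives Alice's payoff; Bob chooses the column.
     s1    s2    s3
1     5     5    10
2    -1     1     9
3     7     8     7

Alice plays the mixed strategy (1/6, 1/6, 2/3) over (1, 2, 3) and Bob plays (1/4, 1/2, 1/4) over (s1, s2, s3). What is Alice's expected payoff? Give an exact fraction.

Against (1/4, 1/2, 1/4), each row's expected payoff is 1: 25/4; 2: 5/2; 3: 15/2.
Taking the (1/6, 1/6, 2/3)-weighted average: (1/6)·(25/4) + (1/6)·(5/2) + (2/3)·(15/2) = 155/24.

155/24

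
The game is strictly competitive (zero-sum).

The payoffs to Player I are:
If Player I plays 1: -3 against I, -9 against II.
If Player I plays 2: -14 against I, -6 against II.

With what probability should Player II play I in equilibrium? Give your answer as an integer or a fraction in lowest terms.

Row minima are -9 and -14, so Player I's maximin is -9; column maxima are -3 and -6, so Player II's minimax is -6. These differ, so the equilibrium is in mixed strategies.
Let Player II play I with probability q. Player I is indifferent when −3q − 9(1−q) = −14q − 6(1−q), giving q = 3/14.

3/14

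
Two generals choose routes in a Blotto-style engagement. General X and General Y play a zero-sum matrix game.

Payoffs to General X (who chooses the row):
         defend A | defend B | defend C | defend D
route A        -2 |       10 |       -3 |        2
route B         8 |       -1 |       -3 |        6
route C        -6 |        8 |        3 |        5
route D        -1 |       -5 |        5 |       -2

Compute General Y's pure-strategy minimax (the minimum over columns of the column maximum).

The worst case (largest entry) in each column is defend A: 8, defend B: 10, defend C: 5, defend D: 6.
The best (smallest) of these is 5.

5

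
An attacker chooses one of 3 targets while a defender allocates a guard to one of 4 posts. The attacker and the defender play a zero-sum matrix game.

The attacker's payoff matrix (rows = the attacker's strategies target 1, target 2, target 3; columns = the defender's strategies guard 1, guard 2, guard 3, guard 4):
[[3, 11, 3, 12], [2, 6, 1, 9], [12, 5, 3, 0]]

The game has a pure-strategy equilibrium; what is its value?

Row minima: 3, 1, 0 → the attacker's maximin is 3.
Column maxima: 12, 11, 3, 12 → the defender's minimax is 3.
They coincide at (target 1, guard 3), so the value is 3.

3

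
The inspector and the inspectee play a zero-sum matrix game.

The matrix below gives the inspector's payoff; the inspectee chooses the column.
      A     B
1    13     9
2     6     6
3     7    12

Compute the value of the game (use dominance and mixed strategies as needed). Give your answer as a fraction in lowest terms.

31/3

Row 2 is strictly dominated by row 3, so the inspector never plays it.
The remaining 2×2 game on (1, 3) × (A, B) has no saddle point. Let the inspector play 1 with probability p; indifference gives 13p + 7(1−p) = 9p + 12(1−p), so p = 5/9.
Similarly the inspectee's optimal q on A is 1/3, and the value is 13·(1/3) + (9)·(2/3) = 31/3.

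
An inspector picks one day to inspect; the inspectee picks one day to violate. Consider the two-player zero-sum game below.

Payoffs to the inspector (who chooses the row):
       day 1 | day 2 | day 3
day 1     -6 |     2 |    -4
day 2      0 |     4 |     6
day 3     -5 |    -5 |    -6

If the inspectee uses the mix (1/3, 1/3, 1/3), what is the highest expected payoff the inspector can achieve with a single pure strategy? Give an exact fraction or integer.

day 1: (-6)·(1/3) + (2)·(1/3) + (-4)·(1/3) = -8/3.
day 2: (0)·(1/3) + (4)·(1/3) + (6)·(1/3) = 10/3.
day 3: (-5)·(1/3) + (-5)·(1/3) + (-6)·(1/3) = -16/3.
The best pure response is day 2 with expected payoff 10/3.

10/3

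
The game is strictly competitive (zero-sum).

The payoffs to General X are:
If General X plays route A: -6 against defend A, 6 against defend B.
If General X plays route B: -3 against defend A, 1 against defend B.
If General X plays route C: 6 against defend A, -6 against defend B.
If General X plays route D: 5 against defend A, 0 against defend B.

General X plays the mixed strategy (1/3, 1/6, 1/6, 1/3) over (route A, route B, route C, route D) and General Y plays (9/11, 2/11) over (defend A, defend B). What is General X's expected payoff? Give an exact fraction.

23/66

Against (9/11, 2/11), each row's expected payoff is route A: -42/11; route B: -25/11; route C: 42/11; route D: 45/11.
Taking the (1/3, 1/6, 1/6, 1/3)-weighted average: (1/3)·(-42/11) + (1/6)·(-25/11) + (1/6)·(42/11) + (1/3)·(45/11) = 23/66.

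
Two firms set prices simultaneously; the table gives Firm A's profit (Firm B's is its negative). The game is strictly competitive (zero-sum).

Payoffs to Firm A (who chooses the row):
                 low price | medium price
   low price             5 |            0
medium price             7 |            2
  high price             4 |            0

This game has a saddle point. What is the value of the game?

2

Row minima: 0, 2, 0 → Firm A's maximin is 2.
Column maxima: 7, 2 → Firm B's minimax is 2.
They coincide at (medium price, medium price), so the value is 2.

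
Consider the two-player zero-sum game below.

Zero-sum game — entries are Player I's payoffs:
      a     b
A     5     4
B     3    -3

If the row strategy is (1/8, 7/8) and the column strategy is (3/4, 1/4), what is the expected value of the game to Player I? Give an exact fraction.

61/32

Against (3/4, 1/4), each row's expected payoff is A: 19/4; B: 3/2.
Taking the (1/8, 7/8)-weighted average: (1/8)·(19/4) + (7/8)·(3/2) = 61/32.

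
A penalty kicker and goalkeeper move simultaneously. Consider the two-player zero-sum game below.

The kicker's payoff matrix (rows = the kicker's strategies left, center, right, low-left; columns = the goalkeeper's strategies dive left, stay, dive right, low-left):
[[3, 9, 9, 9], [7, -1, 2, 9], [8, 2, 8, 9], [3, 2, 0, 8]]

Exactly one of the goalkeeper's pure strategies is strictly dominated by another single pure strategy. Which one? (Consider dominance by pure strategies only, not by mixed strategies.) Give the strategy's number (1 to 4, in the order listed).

4

The goalkeeper prefers columns that give the kicker less. Compare low-left with dive left: 3 < 9, 7 < 9, 8 < 9, 3 < 8.
So dive left strictly dominates low-left for the goalkeeper; low-left is strictly dominated.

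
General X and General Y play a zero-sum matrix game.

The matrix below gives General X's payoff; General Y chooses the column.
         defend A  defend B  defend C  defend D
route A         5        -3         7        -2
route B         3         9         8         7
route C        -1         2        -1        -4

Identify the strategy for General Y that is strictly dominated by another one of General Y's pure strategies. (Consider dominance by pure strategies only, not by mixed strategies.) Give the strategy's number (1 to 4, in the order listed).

General Y prefers columns that give General X less. Compare defend C with defend D: -2 < 7, 7 < 8, -4 < -1.
So defend D strictly dominates defend C for General Y; defend C is strictly dominated.

3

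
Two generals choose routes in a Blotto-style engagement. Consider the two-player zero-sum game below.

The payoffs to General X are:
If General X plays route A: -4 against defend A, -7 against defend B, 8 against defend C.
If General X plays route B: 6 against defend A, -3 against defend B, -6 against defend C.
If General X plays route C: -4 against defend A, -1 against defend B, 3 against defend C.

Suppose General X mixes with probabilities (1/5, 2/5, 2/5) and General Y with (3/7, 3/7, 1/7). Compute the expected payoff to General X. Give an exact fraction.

-43/35

Against (3/7, 3/7, 1/7), each row's expected payoff is route A: -25/7; route B: 3/7; route C: -12/7.
Taking the (1/5, 2/5, 2/5)-weighted average: (1/5)·(-25/7) + (2/5)·(3/7) + (2/5)·(-12/7) = -43/35.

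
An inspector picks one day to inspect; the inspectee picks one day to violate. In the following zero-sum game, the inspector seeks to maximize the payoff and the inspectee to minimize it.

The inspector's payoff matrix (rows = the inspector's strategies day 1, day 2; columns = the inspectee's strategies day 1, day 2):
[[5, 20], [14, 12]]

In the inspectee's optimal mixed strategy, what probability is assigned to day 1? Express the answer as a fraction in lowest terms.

8/17

Row minima are 5 and 12, so the inspector's maximin is 12; column maxima are 14 and 20, so the inspectee's minimax is 14. These differ, so the equilibrium is in mixed strategies.
Let the inspectee play day 1 with probability q. The inspector is indifferent when 5q + 20(1−q) = 14q + 12(1−q), giving q = 8/17.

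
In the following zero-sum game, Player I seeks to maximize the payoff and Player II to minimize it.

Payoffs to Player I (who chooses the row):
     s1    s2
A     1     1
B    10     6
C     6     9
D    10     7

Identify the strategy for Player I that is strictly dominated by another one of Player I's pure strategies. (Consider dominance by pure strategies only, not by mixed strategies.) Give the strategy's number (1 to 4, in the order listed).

1

Compare A with B: 10 > 1, 6 > 1.
So B strictly dominates A for Player I; A is strictly dominated.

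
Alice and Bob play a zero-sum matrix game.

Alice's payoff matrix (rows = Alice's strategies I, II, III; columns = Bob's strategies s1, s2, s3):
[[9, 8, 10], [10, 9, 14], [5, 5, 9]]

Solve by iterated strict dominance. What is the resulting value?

Row I is strictly dominated by row II (10>9, 9>8, 14>10); eliminate I.
Row III is strictly dominated by row II (10>5, 9>5, 14>9); eliminate III.
Column s1 is strictly dominated by s2 for Bob (9<10); eliminate s1.
Column s3 is strictly dominated by s2 for Bob (9<14); eliminate s3.
Only (II, s2) remains, with payoff 9.

9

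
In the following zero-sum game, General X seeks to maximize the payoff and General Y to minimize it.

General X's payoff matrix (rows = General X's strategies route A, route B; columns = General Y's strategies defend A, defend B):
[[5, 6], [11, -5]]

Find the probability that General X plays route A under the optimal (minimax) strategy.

Row minima are 5 and -5, so General X's maximin is 5; column maxima are 11 and 6, so General Y's minimax is 6. These differ, so the equilibrium is in mixed strategies.
Let General X play route A with probability p. General Y is indifferent when 5p + 11(1−p) = 6p − 5(1−p), giving p = 16/17.

16/17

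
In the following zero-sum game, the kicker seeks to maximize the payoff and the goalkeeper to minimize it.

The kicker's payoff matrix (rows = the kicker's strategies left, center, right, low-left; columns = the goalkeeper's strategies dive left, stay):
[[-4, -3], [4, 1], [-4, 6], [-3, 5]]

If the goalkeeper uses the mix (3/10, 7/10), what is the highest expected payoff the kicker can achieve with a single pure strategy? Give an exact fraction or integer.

left: (-4)·(3/10) + (-3)·(7/10) = -33/10.
center: (4)·(3/10) + (1)·(7/10) = 19/10.
right: (-4)·(3/10) + (6)·(7/10) = 3.
low-left: (-3)·(3/10) + (5)·(7/10) = 13/5.
The best pure response is right with expected payoff 3.

3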